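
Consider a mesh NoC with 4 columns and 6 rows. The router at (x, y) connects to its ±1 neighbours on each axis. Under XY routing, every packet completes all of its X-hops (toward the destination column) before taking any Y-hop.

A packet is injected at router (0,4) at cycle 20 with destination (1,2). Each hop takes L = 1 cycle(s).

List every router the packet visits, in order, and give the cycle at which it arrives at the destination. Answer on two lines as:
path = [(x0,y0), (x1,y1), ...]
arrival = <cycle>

path = [(0,4), (1,4), (1,3), (1,2)]
arrival = 23

  0. router=(0,4) cycle=20 (inject)
  1. router=(1,4) cycle=21 dir=E
  2. router=(1,3) cycle=22 dir=S
  3. router=(1,2) cycle=23 dir=S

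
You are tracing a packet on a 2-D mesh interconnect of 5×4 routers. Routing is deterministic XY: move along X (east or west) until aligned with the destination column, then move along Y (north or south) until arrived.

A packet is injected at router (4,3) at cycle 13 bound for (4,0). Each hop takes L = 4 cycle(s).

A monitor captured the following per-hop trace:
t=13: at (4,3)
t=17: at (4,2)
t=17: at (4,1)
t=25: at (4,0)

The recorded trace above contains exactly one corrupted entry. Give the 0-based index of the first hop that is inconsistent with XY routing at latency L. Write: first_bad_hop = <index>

first_bad_hop = 2

[1] (+0,-1) / 4c ⇒ ok
[2] (+0,-1) / 0c ⇒ BAD: Δcyc=0≠L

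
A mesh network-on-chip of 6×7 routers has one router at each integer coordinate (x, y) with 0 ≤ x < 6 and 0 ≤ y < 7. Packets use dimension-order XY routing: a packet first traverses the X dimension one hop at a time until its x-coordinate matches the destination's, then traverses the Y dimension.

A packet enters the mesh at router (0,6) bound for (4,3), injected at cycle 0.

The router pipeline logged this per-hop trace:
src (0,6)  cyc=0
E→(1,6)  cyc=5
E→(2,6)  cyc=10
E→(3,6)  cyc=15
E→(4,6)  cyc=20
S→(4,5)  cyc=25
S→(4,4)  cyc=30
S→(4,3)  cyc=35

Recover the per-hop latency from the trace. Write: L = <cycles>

L = 5

Δcyc across hop 0→1: 5 − 0 = 5.
One hop costs L cycles, so L = 5.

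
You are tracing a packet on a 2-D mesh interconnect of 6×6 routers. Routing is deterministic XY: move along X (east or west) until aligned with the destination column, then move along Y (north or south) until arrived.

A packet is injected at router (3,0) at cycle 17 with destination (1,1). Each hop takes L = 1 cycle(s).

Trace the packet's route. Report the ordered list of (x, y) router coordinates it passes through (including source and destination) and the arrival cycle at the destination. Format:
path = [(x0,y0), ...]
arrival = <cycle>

path = [(3,0), (2,0), (1,0), (1,1)]
arrival = 20

src (3,0)  cyc=17
W→(2,0)  cyc=18
W→(1,0)  cyc=19
N→(1,1)  cyc=20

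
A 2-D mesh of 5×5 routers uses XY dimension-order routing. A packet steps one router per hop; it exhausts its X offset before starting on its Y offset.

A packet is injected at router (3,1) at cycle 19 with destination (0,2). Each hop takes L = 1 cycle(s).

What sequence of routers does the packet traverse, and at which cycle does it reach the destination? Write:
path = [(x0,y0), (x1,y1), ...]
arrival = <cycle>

src (3,1)  cyc=19
W→(2,1)  cyc=20
W→(1,1)  cyc=21
W→(0,1)  cyc=22
N→(0,2)  cyc=23

path = [(3,1), (2,1), (1,1), (0,1), (0,2)]
arrival = 23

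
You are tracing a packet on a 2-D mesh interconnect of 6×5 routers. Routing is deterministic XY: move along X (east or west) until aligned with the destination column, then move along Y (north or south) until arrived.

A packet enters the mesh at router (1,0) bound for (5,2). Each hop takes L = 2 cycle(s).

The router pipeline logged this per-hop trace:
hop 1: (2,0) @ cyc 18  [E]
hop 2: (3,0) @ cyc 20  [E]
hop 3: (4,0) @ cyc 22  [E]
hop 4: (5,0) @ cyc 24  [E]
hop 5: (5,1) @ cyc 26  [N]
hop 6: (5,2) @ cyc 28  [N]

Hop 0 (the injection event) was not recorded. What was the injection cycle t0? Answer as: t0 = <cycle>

t0 = 16

The first recorded entry is hop 1 at cycle 18.
Subtract one hop: t0 = 18 − 2 = 16.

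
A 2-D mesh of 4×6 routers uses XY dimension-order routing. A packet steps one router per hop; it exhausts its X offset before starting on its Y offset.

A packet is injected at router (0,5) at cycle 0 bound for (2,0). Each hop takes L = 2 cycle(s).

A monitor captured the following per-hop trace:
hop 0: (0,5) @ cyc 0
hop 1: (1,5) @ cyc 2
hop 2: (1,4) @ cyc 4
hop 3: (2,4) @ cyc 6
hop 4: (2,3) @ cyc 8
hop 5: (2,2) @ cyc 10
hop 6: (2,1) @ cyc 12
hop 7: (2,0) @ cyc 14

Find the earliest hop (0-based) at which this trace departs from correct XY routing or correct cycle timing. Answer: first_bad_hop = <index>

first_bad_hop = 2

[1] (+1,+0) / 2c ⇒ ok
[2] (+0,-1) / 2c ⇒ BAD: Y-move but x=1≠2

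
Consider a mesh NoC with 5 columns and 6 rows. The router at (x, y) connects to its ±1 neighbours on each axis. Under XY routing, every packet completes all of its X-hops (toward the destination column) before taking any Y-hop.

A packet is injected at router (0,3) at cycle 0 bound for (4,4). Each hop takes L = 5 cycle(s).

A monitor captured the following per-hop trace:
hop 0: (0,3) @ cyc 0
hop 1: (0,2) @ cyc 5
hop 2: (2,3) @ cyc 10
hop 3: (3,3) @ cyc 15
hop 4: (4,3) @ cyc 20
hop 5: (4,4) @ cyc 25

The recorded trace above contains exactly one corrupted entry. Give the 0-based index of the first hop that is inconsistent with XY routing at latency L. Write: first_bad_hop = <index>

check 1→ d=(0,-1) cyc+5: BAD: Y-move but x=0≠4

first_bad_hop = 1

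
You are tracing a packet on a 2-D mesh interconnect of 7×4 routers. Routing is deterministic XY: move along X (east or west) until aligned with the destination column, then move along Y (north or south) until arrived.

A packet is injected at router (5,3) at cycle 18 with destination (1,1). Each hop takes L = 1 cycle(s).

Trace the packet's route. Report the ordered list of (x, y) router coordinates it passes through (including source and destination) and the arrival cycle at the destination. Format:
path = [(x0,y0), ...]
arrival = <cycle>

hop 0: (5,3) @ cyc 18
hop 1: (4,3) @ cyc 19  [W]
hop 2: (3,3) @ cyc 20  [W]
hop 3: (2,3) @ cyc 21  [W]
hop 4: (1,3) @ cyc 22  [W]
hop 5: (1,2) @ cyc 23  [S]
hop 6: (1,1) @ cyc 24  [S]

path = [(5,3), (4,3), (3,3), (2,3), (1,3), (1,2), (1,1)]
arrival = 24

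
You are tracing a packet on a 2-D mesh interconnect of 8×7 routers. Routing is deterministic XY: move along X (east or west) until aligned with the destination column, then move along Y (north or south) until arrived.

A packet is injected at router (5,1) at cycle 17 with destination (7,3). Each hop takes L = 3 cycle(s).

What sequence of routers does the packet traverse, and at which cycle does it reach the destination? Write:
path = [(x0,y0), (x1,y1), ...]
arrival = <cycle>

src (5,1)  cyc=17
E→(6,1)  cyc=20
E→(7,1)  cyc=23
N→(7,2)  cyc=26
N→(7,3)  cyc=29

path = [(5,1), (6,1), (7,1), (7,2), (7,3)]
arrival = 29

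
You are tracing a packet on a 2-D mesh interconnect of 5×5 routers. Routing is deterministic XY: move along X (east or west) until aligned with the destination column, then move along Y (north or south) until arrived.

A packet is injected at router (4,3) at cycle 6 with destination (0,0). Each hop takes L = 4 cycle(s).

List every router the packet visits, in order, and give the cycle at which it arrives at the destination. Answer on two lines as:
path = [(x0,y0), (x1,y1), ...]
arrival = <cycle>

src (4,3)  cyc=6
W→(3,3)  cyc=10
W→(2,3)  cyc=14
W→(1,3)  cyc=18
W→(0,3)  cyc=22
S→(0,2)  cyc=26
S→(0,1)  cyc=30
S→(0,0)  cyc=34

path = [(4,3), (3,3), (2,3), (1,3), (0,3), (0,2), (0,1), (0,0)]
arrival = 34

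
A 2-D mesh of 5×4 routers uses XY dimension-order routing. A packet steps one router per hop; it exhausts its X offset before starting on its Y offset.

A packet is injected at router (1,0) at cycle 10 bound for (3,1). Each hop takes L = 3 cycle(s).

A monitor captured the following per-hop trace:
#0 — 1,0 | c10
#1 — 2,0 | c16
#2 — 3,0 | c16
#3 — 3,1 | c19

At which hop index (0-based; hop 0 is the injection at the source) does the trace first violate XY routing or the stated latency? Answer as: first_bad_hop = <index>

  1: Δx=+1 Δy=+0 Δt=6 [BAD: Δcyc=6≠L]

first_bad_hop = 1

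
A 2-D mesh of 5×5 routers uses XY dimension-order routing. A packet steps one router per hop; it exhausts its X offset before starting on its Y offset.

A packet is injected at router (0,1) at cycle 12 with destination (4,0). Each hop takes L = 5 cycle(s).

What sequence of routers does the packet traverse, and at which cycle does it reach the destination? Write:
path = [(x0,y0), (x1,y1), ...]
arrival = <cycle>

path = [(0,1), (1,1), (2,1), (3,1), (4,1), (4,0)]
arrival = 37

#0 — 0,1 | c12
#1 — 1,1 | c17 | E
#2 — 2,1 | c22 | E
#3 — 3,1 | c27 | E
#4 — 4,1 | c32 | E
#5 — 4,0 | c37 | S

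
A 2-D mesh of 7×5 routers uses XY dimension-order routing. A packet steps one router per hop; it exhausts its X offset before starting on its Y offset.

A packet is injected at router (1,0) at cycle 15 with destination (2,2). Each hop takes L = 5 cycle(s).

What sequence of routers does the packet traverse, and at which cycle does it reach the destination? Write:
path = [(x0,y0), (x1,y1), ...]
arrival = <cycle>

path = [(1,0), (2,0), (2,1), (2,2)]
arrival = 30

src (1,0)  cyc=15
E→(2,0)  cyc=20
N→(2,1)  cyc=25
N→(2,2)  cyc=30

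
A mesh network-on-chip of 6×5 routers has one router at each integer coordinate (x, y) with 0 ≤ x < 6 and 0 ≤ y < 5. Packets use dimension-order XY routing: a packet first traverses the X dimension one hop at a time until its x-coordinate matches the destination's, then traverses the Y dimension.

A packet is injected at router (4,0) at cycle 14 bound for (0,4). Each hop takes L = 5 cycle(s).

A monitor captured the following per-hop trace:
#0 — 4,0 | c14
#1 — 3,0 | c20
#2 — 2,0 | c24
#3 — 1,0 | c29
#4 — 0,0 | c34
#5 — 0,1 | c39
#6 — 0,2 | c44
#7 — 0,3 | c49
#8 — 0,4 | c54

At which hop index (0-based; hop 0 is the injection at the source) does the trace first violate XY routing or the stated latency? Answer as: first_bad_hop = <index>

first_bad_hop = 1

hop 1: step (-1,+0), +6 cyc — BAD: Δcyc=6≠L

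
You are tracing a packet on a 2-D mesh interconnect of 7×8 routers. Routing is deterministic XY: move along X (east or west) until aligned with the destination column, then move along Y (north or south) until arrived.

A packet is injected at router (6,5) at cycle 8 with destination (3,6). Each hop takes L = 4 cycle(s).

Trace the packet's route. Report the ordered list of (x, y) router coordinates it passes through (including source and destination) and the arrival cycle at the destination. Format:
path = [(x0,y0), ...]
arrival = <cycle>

  0. router=(6,5) cycle=8 (inject)
  1. router=(5,5) cycle=12 dir=W
  2. router=(4,5) cycle=16 dir=W
  3. router=(3,5) cycle=20 dir=W
  4. router=(3,6) cycle=24 dir=N

path = [(6,5), (5,5), (4,5), (3,5), (3,6)]
arrival = 24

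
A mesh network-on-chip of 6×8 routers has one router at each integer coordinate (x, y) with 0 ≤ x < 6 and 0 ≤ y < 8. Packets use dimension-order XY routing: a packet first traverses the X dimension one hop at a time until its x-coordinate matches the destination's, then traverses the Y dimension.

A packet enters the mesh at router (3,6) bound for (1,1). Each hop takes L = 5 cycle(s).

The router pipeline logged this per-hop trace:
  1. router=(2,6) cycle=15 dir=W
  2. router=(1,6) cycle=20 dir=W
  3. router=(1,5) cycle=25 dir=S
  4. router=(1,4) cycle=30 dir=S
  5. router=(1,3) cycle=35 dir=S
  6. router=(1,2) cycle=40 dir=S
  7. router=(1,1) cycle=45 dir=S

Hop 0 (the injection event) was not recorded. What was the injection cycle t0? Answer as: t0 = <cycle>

At hop 1 the cycle is 15; in general cyc_k = t0 + kL.
t0 = cyc[1] − L = 15 − 5 = 10.

t0 = 10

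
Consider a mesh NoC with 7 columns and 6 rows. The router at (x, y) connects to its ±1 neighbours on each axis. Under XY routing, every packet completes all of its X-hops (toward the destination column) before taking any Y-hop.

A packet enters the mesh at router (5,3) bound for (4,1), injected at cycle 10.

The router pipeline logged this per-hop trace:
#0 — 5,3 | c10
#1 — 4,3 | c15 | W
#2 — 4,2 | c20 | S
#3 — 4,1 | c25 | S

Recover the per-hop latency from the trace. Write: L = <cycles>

L = 5

Δcyc across hop 0→1: 15 − 10 = 5.
Each hop adds L, hence L = 5.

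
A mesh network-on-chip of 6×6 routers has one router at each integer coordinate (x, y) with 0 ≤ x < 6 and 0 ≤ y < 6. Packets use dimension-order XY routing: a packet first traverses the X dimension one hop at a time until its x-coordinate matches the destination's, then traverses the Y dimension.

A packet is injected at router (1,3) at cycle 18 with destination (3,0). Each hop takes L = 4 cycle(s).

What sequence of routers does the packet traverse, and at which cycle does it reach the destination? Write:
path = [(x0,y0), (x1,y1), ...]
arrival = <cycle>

path = [(1,3), (2,3), (3,3), (3,2), (3,1), (3,0)]
arrival = 38

hop 0: (1,3) @ cyc 18
hop 1: (2,3) @ cyc 22  [E]
hop 2: (3,3) @ cyc 26  [E]
hop 3: (3,2) @ cyc 30  [S]
hop 4: (3,1) @ cyc 34  [S]
hop 5: (3,0) @ cyc 38  [S]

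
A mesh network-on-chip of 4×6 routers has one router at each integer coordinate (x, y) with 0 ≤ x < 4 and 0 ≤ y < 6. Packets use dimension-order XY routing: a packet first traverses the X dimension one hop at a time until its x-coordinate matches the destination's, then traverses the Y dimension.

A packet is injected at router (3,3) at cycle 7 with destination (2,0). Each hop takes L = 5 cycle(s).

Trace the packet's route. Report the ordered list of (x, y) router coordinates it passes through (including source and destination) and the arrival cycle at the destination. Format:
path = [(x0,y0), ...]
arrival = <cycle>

path = [(3,3), (2,3), (2,2), (2,1), (2,0)]
arrival = 27

t=7: at (3,3)
t=12: at (2,3) after W
t=17: at (2,2) after S
t=22: at (2,1) after S
t=27: at (2,0) after S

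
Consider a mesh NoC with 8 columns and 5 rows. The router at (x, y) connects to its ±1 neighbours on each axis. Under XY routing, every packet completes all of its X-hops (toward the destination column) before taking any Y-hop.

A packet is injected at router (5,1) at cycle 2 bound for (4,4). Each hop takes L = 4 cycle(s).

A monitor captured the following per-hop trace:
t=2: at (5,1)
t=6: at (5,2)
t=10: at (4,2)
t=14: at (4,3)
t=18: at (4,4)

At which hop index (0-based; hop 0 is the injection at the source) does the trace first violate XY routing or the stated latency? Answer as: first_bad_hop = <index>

first_bad_hop = 1

[1] (+0,+1) / 4c ⇒ BAD: Y-move but x=5≠4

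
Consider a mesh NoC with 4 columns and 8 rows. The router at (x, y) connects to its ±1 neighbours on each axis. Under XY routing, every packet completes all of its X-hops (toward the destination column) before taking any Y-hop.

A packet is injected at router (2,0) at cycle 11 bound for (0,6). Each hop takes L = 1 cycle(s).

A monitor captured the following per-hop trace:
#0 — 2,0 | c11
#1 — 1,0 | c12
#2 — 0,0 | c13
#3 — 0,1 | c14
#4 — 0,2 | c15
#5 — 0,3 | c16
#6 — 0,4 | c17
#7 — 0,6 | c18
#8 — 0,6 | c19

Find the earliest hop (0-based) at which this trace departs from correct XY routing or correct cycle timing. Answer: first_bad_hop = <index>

first_bad_hop = 7

check 1→ d=(-1,0) cyc+1: ok
check 2→ d=(-1,0) cyc+1: ok
check 3→ d=(0,1) cyc+1: ok
check 4→ d=(0,1) cyc+1: ok
check 5→ d=(0,1) cyc+1: ok
check 6→ d=(0,1) cyc+1: ok
check 7→ d=(0,2) cyc+1: BAD: non-unit step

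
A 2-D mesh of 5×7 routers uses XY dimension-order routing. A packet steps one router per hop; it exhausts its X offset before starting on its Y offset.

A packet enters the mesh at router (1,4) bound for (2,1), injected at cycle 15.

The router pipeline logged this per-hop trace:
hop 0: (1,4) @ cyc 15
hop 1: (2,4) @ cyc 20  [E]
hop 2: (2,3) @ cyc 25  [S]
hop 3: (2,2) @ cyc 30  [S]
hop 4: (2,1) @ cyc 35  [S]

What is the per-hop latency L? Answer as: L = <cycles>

L = 5

Δcyc across hop 0→1: 20 − 15 = 5.
One hop costs L cycles, so L = 5.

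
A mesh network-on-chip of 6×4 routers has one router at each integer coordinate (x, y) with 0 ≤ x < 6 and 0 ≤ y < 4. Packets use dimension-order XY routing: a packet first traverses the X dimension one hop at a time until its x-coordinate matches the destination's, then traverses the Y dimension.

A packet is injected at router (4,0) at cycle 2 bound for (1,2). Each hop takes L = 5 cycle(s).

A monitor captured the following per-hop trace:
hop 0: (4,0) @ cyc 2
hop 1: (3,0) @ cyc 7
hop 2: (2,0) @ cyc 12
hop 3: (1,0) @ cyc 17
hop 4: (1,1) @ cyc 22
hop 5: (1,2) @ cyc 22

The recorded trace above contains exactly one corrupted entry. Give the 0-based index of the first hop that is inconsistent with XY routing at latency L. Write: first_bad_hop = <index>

first_bad_hop = 5

[1] (-1,+0) / 5c ⇒ ok
[2] (-1,+0) / 5c ⇒ ok
[3] (-1,+0) / 5c ⇒ ok
[4] (+0,+1) / 5c ⇒ ok
[5] (+0,+1) / 0c ⇒ BAD: Δcyc=0≠L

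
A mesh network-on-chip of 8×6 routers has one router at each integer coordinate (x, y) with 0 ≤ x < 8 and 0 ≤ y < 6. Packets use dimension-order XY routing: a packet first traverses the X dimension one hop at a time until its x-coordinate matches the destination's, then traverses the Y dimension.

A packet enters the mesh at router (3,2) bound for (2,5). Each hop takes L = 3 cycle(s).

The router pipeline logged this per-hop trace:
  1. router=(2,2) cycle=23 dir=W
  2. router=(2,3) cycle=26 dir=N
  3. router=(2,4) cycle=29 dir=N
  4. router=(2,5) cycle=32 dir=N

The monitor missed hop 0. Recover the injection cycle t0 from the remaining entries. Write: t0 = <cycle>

t0 = 20

cyc[1] = 23 and cyc[k] = t0 + k·L for every k.
Therefore t0 = 23 − L = 20.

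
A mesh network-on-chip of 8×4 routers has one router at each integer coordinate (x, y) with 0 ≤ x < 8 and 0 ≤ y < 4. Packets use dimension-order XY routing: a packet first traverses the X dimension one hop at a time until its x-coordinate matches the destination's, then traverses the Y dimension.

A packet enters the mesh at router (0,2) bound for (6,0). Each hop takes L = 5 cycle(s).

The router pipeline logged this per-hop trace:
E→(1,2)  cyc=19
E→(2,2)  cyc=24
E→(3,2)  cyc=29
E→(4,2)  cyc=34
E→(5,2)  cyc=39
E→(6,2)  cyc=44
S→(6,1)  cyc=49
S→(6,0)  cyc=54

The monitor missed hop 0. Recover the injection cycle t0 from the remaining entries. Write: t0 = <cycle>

At hop 1 the cycle is 19; in general cyc_k = t0 + kL.
So t0 = 19 − 1·5 = 14.

t0 = 14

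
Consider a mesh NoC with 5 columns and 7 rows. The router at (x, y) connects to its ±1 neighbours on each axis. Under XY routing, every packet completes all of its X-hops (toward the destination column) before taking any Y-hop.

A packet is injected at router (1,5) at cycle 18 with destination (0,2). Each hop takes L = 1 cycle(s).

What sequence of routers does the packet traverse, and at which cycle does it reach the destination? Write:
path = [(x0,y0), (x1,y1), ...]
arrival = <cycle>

path = [(1,5), (0,5), (0,4), (0,3), (0,2)]
arrival = 22

src (1,5)  cyc=18
W→(0,5)  cyc=19
S→(0,4)  cyc=20
S→(0,3)  cyc=21
S→(0,2)  cyc=22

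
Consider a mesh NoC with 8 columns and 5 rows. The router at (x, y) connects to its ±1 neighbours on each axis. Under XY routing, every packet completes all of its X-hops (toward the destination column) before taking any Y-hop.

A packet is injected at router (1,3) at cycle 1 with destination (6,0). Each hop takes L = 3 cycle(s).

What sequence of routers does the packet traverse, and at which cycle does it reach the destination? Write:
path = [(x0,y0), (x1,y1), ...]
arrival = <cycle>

path = [(1,3), (2,3), (3,3), (4,3), (5,3), (6,3), (6,2), (6,1), (6,0)]
arrival = 25

src (1,3)  cyc=1
E→(2,3)  cyc=4
E→(3,3)  cyc=7
E→(4,3)  cyc=10
E→(5,3)  cyc=13
E→(6,3)  cyc=16
S→(6,2)  cyc=19
S→(6,1)  cyc=22
S→(6,0)  cyc=25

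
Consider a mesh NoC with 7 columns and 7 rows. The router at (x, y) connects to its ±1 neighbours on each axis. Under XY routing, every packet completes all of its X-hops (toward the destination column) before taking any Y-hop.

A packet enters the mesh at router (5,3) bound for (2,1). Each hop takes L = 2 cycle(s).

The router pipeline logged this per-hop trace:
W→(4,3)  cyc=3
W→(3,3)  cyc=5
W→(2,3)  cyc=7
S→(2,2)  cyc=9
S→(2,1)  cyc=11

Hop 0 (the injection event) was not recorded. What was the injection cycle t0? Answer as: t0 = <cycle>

t0 = 1

At hop 1 the cycle is 3; in general cyc_k = t0 + kL.
So t0 = 3 − 1·2 = 1.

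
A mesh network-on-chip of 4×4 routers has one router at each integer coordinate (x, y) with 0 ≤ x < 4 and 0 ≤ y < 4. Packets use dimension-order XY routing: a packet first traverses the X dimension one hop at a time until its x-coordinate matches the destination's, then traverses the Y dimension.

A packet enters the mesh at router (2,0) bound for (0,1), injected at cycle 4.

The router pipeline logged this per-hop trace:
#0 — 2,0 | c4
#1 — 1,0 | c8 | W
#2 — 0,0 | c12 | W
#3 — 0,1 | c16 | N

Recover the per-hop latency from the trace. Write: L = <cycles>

L = 4

Δcyc across hop 0→1: 8 − 4 = 4.
That increment is L by definition: L = 4.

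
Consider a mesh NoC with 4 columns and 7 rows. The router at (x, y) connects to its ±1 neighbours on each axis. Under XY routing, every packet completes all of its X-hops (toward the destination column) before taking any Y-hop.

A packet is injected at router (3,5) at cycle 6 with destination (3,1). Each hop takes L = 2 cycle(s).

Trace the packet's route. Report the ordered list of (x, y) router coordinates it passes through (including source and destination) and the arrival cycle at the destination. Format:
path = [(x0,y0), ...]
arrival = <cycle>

path = [(3,5), (3,4), (3,3), (3,2), (3,1)]
arrival = 14

hop 0: (3,5) @ cyc 6
hop 1: (3,4) @ cyc 8  [S]
hop 2: (3,3) @ cyc 10  [S]
hop 3: (3,2) @ cyc 12  [S]
hop 4: (3,1) @ cyc 14  [S]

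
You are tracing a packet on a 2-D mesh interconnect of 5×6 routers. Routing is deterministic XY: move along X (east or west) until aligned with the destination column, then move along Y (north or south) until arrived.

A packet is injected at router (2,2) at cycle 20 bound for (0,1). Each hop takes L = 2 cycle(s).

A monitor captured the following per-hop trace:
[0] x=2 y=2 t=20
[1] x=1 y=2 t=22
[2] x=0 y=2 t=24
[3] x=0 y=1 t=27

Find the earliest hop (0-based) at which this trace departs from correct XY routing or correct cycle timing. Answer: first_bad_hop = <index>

hop 1: step (-1,+0), +2 cyc — ok
hop 2: step (-1,+0), +2 cyc — ok
hop 3: step (+0,-1), +3 cyc — BAD: Δcyc=3≠L

first_bad_hop = 3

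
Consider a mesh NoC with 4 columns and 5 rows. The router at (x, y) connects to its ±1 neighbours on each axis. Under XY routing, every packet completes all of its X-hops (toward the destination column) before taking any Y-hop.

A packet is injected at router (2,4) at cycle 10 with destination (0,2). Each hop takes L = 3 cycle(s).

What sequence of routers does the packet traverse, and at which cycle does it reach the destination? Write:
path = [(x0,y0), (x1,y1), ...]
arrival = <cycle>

path = [(2,4), (1,4), (0,4), (0,3), (0,2)]
arrival = 22

hop 0: (2,4) @ cyc 10
hop 1: (1,4) @ cyc 13  [W]
hop 2: (0,4) @ cyc 16  [W]
hop 3: (0,3) @ cyc 19  [S]
hop 4: (0,2) @ cyc 22  [S]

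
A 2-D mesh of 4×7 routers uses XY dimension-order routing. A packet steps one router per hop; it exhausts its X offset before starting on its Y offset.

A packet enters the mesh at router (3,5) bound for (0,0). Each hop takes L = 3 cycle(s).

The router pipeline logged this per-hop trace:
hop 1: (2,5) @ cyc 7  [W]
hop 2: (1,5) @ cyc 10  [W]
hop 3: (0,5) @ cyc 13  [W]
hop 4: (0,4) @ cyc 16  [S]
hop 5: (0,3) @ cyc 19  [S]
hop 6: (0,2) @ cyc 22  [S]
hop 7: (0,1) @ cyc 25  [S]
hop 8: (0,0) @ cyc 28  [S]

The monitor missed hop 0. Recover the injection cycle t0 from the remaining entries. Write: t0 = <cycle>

The first recorded entry is hop 1 at cycle 7.
So t0 = 7 − 1·3 = 4.

t0 = 4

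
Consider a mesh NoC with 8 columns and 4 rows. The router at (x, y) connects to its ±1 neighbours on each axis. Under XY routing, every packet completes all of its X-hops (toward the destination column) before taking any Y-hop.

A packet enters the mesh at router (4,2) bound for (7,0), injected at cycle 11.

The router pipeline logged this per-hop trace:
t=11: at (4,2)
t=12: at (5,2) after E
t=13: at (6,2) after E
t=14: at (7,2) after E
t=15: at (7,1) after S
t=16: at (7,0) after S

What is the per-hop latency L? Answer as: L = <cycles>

L = 1

cyc[1] − cyc[0] = 12 − 11 = 1.
That increment is L by definition: L = 1.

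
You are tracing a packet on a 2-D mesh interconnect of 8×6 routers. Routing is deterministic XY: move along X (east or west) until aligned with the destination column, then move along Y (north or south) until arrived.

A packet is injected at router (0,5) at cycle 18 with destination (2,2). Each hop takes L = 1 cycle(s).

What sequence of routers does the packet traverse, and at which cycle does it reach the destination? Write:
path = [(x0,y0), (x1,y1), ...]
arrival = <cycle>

path = [(0,5), (1,5), (2,5), (2,4), (2,3), (2,2)]
arrival = 23

src (0,5)  cyc=18
E→(1,5)  cyc=19
E→(2,5)  cyc=20
S→(2,4)  cyc=21
S→(2,3)  cyc=22
S→(2,2)  cyc=23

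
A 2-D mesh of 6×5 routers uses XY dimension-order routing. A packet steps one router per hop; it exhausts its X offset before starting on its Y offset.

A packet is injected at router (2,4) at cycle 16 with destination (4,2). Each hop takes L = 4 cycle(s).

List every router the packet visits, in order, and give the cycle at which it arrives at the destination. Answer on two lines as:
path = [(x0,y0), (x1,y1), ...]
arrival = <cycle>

[0] x=2 y=4 t=16
[1] x=3 y=4 t=20 →E
[2] x=4 y=4 t=24 →E
[3] x=4 y=3 t=28 →S
[4] x=4 y=2 t=32 →S

path = [(2,4), (3,4), (4,4), (4,3), (4,2)]
arrival = 32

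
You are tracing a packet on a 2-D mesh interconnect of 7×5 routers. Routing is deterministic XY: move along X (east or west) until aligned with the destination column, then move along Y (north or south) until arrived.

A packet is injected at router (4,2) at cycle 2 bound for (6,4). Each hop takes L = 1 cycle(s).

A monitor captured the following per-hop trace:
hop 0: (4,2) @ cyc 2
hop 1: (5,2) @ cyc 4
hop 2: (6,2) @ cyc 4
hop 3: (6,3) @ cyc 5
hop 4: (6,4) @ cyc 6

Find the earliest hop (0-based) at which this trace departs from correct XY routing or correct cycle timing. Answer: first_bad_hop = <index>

first_bad_hop = 1

check 1→ d=(1,0) cyc+2: BAD: Δcyc=2≠L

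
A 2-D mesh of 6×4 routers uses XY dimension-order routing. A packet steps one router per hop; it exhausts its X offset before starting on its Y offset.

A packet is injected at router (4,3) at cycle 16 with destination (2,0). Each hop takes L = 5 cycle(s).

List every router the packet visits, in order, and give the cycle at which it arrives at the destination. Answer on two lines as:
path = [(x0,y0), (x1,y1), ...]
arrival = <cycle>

t=16: at (4,3)
t=21: at (3,3) after W
t=26: at (2,3) after W
t=31: at (2,2) after S
t=36: at (2,1) after S
t=41: at (2,0) after S

path = [(4,3), (3,3), (2,3), (2,2), (2,1), (2,0)]
arrival = 41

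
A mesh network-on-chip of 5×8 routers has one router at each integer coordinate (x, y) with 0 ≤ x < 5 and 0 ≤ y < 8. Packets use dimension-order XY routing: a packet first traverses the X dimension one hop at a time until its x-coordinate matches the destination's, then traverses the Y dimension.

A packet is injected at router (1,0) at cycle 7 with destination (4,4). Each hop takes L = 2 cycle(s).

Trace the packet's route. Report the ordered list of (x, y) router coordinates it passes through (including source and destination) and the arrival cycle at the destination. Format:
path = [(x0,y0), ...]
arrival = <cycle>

path = [(1,0), (2,0), (3,0), (4,0), (4,1), (4,2), (4,3), (4,4)]
arrival = 21

  0. router=(1,0) cycle=7 (inject)
  1. router=(2,0) cycle=9 dir=E
  2. router=(3,0) cycle=11 dir=E
  3. router=(4,0) cycle=13 dir=E
  4. router=(4,1) cycle=15 dir=N
  5. router=(4,2) cycle=17 dir=N
  6. router=(4,3) cycle=19 dir=N
  7. router=(4,4) cycle=21 dir=N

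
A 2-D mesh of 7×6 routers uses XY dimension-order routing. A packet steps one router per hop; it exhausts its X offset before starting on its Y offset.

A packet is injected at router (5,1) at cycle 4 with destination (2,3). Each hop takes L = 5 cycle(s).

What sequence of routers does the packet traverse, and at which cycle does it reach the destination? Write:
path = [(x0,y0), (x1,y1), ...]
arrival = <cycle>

path = [(5,1), (4,1), (3,1), (2,1), (2,2), (2,3)]
arrival = 29

src (5,1)  cyc=4
W→(4,1)  cyc=9
W→(3,1)  cyc=14
W→(2,1)  cyc=19
N→(2,2)  cyc=24
N→(2,3)  cyc=29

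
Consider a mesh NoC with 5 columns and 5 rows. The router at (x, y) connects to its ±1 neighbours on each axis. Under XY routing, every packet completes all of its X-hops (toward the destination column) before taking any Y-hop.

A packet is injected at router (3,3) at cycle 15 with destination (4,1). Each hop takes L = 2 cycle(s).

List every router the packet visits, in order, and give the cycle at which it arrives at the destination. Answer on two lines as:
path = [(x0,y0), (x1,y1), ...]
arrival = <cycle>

path = [(3,3), (4,3), (4,2), (4,1)]
arrival = 21

t=15: at (3,3)
t=17: at (4,3) after E
t=19: at (4,2) after S
t=21: at (4,1) after S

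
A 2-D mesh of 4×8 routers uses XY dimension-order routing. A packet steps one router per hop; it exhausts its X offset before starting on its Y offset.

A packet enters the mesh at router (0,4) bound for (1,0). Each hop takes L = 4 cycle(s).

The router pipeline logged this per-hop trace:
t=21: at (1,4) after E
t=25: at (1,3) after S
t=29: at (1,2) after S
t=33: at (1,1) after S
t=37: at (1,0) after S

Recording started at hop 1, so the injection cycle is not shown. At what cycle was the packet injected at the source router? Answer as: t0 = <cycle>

Hop 1 reached at cycle 21; hop k is at t0 + k·L.
t0 = cyc[1] − L = 21 − 4 = 17.

t0 = 17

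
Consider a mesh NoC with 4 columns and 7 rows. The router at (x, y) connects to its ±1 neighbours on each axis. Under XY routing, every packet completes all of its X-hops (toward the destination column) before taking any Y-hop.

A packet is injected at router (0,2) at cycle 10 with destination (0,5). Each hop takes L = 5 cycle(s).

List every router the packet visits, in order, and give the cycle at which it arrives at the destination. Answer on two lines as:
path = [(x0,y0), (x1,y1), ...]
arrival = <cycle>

path = [(0,2), (0,3), (0,4), (0,5)]
arrival = 25

  0. router=(0,2) cycle=10 (inject)
  1. router=(0,3) cycle=15 dir=N
  2. router=(0,4) cycle=20 dir=N
  3. router=(0,5) cycle=25 dir=N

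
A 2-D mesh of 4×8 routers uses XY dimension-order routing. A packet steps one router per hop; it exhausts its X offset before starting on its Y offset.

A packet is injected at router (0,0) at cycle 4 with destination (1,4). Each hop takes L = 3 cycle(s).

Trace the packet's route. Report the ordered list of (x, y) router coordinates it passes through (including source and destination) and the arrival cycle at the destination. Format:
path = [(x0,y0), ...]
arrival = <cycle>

path = [(0,0), (1,0), (1,1), (1,2), (1,3), (1,4)]
arrival = 19

#0 — 0,0 | c4
#1 — 1,0 | c7 | E
#2 — 1,1 | c10 | N
#3 — 1,2 | c13 | N
#4 — 1,3 | c16 | N
#5 — 1,4 | c19 | N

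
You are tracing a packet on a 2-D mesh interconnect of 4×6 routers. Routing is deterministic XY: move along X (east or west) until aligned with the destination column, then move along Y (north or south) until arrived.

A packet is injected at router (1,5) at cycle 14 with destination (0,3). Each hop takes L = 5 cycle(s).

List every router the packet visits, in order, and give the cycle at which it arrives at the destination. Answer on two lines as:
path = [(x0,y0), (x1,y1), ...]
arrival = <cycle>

src (1,5)  cyc=14
W→(0,5)  cyc=19
S→(0,4)  cyc=24
S→(0,3)  cyc=29

path = [(1,5), (0,5), (0,4), (0,3)]
arrival = 29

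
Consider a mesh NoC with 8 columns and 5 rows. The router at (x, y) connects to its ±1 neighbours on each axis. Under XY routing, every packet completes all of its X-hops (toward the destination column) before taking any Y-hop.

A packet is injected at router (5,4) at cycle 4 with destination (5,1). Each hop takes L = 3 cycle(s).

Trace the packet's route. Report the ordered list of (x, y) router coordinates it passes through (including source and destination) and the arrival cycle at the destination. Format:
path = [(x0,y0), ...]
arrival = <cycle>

  0. router=(5,4) cycle=4 (inject)
  1. router=(5,3) cycle=7 dir=S
  2. router=(5,2) cycle=10 dir=S
  3. router=(5,1) cycle=13 dir=S

path = [(5,4), (5,3), (5,2), (5,1)]
arrival = 13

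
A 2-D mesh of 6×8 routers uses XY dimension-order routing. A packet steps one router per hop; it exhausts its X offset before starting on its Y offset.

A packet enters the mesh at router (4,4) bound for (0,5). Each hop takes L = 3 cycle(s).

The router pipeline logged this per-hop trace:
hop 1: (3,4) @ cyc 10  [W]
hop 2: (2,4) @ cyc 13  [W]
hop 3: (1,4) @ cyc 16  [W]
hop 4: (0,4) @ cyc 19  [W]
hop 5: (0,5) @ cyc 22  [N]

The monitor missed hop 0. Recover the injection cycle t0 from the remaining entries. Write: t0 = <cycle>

t0 = 7

Hop 1 reached at cycle 10; hop k is at t0 + k·L.
Therefore t0 = 10 − L = 7.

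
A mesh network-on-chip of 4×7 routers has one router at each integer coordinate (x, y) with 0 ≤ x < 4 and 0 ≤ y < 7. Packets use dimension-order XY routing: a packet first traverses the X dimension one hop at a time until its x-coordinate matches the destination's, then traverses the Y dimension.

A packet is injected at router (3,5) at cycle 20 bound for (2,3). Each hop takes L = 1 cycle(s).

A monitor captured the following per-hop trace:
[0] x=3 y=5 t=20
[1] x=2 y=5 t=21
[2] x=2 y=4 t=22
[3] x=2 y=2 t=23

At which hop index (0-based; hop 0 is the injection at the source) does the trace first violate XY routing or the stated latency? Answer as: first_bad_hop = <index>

check 1→ d=(-1,0) cyc+1: ok
check 2→ d=(0,-1) cyc+1: ok
check 3→ d=(0,-2) cyc+1: BAD: non-unit step

first_bad_hop = 3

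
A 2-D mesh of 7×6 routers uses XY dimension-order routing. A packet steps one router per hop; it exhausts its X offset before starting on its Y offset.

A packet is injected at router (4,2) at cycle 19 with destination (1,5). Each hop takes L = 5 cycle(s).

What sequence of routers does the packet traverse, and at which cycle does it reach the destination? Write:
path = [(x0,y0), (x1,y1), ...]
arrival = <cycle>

path = [(4,2), (3,2), (2,2), (1,2), (1,3), (1,4), (1,5)]
arrival = 49

[0] x=4 y=2 t=19
[1] x=3 y=2 t=24 →W
[2] x=2 y=2 t=29 →W
[3] x=1 y=2 t=34 →W
[4] x=1 y=3 t=39 →N
[5] x=1 y=4 t=44 →N
[6] x=1 y=5 t=49 →N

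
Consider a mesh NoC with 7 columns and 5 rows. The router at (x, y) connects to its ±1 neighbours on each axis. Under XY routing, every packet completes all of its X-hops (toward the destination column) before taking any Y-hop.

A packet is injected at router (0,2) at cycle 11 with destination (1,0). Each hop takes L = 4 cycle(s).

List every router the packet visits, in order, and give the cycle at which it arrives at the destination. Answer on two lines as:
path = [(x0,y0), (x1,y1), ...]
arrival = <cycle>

path = [(0,2), (1,2), (1,1), (1,0)]
arrival = 23

[0] x=0 y=2 t=11
[1] x=1 y=2 t=15 →E
[2] x=1 y=1 t=19 →S
[3] x=1 y=0 t=23 →S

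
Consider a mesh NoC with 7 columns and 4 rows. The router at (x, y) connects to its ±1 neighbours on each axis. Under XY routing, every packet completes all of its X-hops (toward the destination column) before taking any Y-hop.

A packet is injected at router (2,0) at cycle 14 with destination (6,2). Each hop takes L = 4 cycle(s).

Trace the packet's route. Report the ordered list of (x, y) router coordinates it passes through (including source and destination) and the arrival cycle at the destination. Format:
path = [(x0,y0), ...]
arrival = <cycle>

path = [(2,0), (3,0), (4,0), (5,0), (6,0), (6,1), (6,2)]
arrival = 38

[0] x=2 y=0 t=14
[1] x=3 y=0 t=18 →E
[2] x=4 y=0 t=22 →E
[3] x=5 y=0 t=26 →E
[4] x=6 y=0 t=30 →E
[5] x=6 y=1 t=34 →N
[6] x=6 y=2 t=38 →N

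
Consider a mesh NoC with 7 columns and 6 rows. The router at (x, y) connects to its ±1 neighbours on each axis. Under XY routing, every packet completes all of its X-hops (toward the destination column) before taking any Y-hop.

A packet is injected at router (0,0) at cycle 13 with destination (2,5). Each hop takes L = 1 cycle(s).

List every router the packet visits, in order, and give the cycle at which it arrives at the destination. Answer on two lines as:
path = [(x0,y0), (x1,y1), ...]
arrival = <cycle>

src (0,0)  cyc=13
E→(1,0)  cyc=14
E→(2,0)  cyc=15
N→(2,1)  cyc=16
N→(2,2)  cyc=17
N→(2,3)  cyc=18
N→(2,4)  cyc=19
N→(2,5)  cyc=20

path = [(0,0), (1,0), (2,0), (2,1), (2,2), (2,3), (2,4), (2,5)]
arrival = 20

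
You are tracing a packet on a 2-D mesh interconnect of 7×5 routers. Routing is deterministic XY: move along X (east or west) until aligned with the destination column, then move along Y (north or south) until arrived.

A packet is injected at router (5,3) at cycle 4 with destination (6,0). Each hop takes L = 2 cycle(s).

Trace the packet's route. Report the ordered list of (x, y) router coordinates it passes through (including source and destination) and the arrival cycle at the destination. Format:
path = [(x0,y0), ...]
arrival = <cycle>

path = [(5,3), (6,3), (6,2), (6,1), (6,0)]
arrival = 12

src (5,3)  cyc=4
E→(6,3)  cyc=6
S→(6,2)  cyc=8
S→(6,1)  cyc=10
S→(6,0)  cyc=12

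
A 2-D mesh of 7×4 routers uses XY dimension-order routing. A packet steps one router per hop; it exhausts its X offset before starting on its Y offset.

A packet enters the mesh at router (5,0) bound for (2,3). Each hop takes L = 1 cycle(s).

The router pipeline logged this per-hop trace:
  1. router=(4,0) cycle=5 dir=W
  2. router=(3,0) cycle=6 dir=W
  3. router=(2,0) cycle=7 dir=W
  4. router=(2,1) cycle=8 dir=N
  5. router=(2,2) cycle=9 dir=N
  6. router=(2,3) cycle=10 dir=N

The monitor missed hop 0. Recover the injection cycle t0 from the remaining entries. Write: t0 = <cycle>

t0 = 4

Hop 1 reached at cycle 5; hop k is at t0 + k·L.
Therefore t0 = 5 − L = 4.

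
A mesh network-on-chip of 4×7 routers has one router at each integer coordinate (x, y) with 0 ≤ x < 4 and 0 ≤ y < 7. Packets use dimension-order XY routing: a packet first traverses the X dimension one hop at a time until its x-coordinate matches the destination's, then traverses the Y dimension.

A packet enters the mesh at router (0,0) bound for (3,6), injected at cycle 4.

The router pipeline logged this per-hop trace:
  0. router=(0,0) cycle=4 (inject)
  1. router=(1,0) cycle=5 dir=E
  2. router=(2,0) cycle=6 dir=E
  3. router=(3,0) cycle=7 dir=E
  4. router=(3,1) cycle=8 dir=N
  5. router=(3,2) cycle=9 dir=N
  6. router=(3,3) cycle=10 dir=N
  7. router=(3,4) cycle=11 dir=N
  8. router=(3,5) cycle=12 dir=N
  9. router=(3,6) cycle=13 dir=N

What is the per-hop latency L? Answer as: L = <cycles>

From hop 0 (4) to hop 1 (5): +1 cycles.
Each hop adds L, hence L = 1.

L = 1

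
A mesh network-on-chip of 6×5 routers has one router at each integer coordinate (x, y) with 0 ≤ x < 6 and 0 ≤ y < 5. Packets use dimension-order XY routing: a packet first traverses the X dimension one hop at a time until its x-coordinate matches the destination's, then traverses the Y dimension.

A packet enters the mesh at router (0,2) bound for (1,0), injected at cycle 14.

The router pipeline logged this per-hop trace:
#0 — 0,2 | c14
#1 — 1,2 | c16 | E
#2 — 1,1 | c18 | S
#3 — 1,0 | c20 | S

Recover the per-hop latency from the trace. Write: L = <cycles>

cyc[1] − cyc[0] = 16 − 14 = 2.
Each hop adds L, hence L = 2.

L = 2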